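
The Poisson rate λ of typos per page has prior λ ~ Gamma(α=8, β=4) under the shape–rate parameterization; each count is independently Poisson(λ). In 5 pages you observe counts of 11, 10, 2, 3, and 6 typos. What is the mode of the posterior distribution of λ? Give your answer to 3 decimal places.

Σxᵢ = 11+10+2+3+6 = 32, with n = 5.
Posterior ∝ λ^7e^(−4λ) · λ^32e^(−5λ) = λ^39e^(−9λ), i.e. Gamma(shape=40, rate=9).
The mode of a Gamma(a, b) with a ≥ 1 (shape–rate) is (a−1)/b = 39/9 ≈ 4.333.

λ̂_MAP = 4.333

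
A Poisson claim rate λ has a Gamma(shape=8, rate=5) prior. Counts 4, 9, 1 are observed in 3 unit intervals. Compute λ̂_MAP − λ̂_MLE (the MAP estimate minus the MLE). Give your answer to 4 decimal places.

MAP − MLE = -2.0417

Σxᵢ = 14. Posterior is Gamma(22, 8); MAP = (22−1)/8 = 21/8 ≈ 2.62500.
MLE = x̄ = 14/3 ≈ 4.66667.
Difference = 21/8 − 14/3 = -49/24 ≈ -2.0417.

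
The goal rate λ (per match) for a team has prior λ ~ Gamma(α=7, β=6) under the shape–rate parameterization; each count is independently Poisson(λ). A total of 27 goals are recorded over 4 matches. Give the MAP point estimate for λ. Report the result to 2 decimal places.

λ̂_MAP = 3.30

Σxᵢ = 27, n = 4.
Posterior ∝ λ^6e^(−6λ) · λ^27e^(−4λ) = λ^33e^(−10λ), i.e. Gamma(shape=34, rate=10).
The mode of a Gamma(a, b) with a ≥ 1 (shape–rate) is (a−1)/b = 33/10 ≈ 3.30.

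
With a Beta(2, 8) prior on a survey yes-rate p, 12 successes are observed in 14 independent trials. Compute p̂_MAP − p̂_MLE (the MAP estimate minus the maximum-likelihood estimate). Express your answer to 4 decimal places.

MAP − MLE = -0.2662

Posterior is Beta(14, 10); MAP = (14−1)/(24−2) = 13/22 ≈ 0.59091.
MLE ignores the prior: p̂_MLE = k/n = 12/14 ≈ 0.85714.
Difference = 13/22 − 12/14 = -41/154 ≈ -0.2662.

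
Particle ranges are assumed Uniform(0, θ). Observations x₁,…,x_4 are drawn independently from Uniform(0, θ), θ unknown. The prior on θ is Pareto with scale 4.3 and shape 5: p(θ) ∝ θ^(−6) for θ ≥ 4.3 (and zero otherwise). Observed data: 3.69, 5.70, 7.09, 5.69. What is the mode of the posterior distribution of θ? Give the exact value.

θ̂_MAP = 7.09

The Uniform(0, θ) likelihood is θ^(−n) for θ ≥ max(xᵢ), zero otherwise. Here max(xᵢ) = 7.09.
Posterior ∝ θ^(−6) · θ^(−4) = θ^(−10) on θ ≥ max(4.3, 7.09) = 7.09.
This density is strictly decreasing in θ, so the posterior mode lies at the lower boundary of the support.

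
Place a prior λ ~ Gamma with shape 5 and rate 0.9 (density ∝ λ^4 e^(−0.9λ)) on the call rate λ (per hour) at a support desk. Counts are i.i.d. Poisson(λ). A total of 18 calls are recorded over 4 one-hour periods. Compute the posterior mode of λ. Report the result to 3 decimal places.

λ̂_MAP = 4.490

Σxᵢ = 18, n = 4.
Posterior ∝ λ^4e^(−0.9λ) · λ^18e^(−4λ) = λ^22e^(−4.9λ), i.e. Gamma(shape=23, rate=4.9).
The mode of a Gamma(a, b) with a ≥ 1 (shape–rate) is (a−1)/b = 22/4.9 ≈ 4.490.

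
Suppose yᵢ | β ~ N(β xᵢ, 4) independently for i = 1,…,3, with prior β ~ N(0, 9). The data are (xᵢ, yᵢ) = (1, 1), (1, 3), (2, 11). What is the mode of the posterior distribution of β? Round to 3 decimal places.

log p(β | y) = −Σ(yᵢ − βxᵢ)²/(2·4) − β²/(2·9) + const.
Setting the derivative to zero: Σxᵢ(yᵢ − βxᵢ)/4 − β/9 = 0, so β = Σxᵢyᵢ / (Σxᵢ² + σ²/τ²).
Σxᵢyᵢ = 1·1 + 1·3 + 2·11 = 26; Σxᵢ² = 6; σ²/τ² = 4/9.
β̂_MAP = 26 / (6 + 4/9) = 26/(58/9) = 117/29 ≈ 4.034.

β̂_MAP = 4.034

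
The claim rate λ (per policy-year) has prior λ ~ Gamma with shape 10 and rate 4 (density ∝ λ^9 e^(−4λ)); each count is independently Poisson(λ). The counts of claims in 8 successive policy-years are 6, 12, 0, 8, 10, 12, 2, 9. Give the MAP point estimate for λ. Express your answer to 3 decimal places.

λ̂_MAP = 5.667

Σxᵢ = 6+12+0+8+10+12+2+9 = 59, with n = 8.
Posterior ∝ λ^9e^(−4λ) · λ^59e^(−8λ) = λ^68e^(−12λ), i.e. Gamma(shape=69, rate=12).
The mode of a Gamma(a, b) with a ≥ 1 (shape–rate) is (a−1)/b = 68/12 ≈ 5.667.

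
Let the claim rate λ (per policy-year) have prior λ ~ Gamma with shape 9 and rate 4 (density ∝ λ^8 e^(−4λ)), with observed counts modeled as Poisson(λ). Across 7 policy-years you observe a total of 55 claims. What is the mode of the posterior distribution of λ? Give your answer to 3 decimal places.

λ̂_MAP = 5.727

Σxᵢ = 55, n = 7.
Posterior ∝ λ^8e^(−4λ) · λ^55e^(−7λ) = λ^63e^(−11λ), i.e. Gamma(shape=64, rate=11).
The mode of a Gamma(a, b) with a ≥ 1 (shape–rate) is (a−1)/b = 63/11 ≈ 5.727.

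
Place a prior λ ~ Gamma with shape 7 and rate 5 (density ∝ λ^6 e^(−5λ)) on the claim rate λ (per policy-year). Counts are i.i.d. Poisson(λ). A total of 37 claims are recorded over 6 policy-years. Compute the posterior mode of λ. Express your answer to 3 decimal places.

λ̂_MAP = 3.909

Σxᵢ = 37, n = 6.
Posterior ∝ λ^6e^(−5λ) · λ^37e^(−6λ) = λ^43e^(−11λ), i.e. Gamma(shape=44, rate=11).
The mode of a Gamma(a, b) with a ≥ 1 (shape–rate) is (a−1)/b = 43/11 ≈ 3.909.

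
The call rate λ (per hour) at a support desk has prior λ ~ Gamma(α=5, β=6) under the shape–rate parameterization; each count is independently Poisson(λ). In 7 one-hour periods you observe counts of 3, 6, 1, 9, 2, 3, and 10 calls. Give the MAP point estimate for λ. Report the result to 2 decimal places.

λ̂_MAP = 2.92

Σxᵢ = 3+6+1+9+2+3+10 = 34, with n = 7.
Posterior ∝ λ^4e^(−6λ) · λ^34e^(−7λ) = λ^38e^(−13λ), i.e. Gamma(shape=39, rate=13).
The mode of a Gamma(a, b) with a ≥ 1 (shape–rate) is (a−1)/b = 38/13 ≈ 2.92.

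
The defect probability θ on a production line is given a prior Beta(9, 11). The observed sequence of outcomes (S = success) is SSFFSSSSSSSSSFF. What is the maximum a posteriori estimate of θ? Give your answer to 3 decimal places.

Prior: Beta(9, 11).
Data: 11 successes in 15 trials (from the sequence). The binomial likelihood contributes θ^11(1−θ)^4, so the posterior is Beta(9+11, 11+4) = Beta(20, 15).
For Beta(a, b) with a, b > 1 the mode is (a−1)/(a+b−2) = 19/33 ≈ 0.576.

θ̂_MAP = 0.576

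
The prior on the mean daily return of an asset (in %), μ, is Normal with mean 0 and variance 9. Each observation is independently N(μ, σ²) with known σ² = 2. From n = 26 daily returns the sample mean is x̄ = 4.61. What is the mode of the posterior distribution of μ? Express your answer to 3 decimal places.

n = 26, x̄ = 4.61.
For a Normal prior and Normal likelihood with known variance, the posterior is Normal; its mode equals its mean, the precision-weighted average.
Prior precision 1/σ₀² = 1/9; data precision n/σ² = 26/2 = 13.
μ̂ = ((1/9)·0 + 13·4.61) / (1/9 + 13) = 59.93/(118/9) = 53937/11800 ≈ 4.571.

μ̂_MAP = 4.571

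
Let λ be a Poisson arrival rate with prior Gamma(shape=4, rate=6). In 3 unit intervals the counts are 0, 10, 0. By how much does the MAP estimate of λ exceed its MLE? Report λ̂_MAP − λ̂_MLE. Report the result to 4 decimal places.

Σxᵢ = 10. Posterior is Gamma(14, 9); MAP = (14−1)/9 = 13/9 ≈ 1.44444.
MLE = x̄ = 10/3 ≈ 3.33333.
Difference = 13/9 − 10/3 = -17/9 ≈ -1.8889.

MAP − MLE = -1.8889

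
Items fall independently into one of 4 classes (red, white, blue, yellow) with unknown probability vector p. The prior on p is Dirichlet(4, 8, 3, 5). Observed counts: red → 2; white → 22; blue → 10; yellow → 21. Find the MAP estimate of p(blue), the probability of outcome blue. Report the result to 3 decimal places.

The posterior is Dirichlet(αᵢ + nᵢ) = Dirichlet(6, 30, 13, 26).
For a Dirichlet(a₁,…,a_K) with all aᵢ > 1, the mode has j-th component (aⱼ − 1)/(Σaᵢ − K).
Here Σaᵢ = 75 and K = 4, so p(blue) = (13 − 1)/(75 − 4) = 12/71 ≈ 0.169.

MAP estimate of p(blue) = 0.169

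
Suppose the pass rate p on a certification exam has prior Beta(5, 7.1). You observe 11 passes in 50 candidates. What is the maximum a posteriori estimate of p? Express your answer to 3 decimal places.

Prior: Beta(5, 7.1).
Data: 11 successes in 50 trials. The binomial likelihood contributes p^11(1−p)^39, so the posterior is Beta(5+11, 7.1+39) = Beta(16, 46.1).
For Beta(a, b) with a, b > 1 the mode is (a−1)/(a+b−2) = 15/60.1 ≈ 0.250.

p̂_MAP = 0.250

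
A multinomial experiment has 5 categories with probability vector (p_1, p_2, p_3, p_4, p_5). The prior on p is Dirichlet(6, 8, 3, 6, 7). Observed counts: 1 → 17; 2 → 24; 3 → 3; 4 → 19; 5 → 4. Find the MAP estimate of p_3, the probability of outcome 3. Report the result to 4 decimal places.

The posterior is Dirichlet(αᵢ + nᵢ) = Dirichlet(23, 32, 6, 25, 11).
For a Dirichlet(a₁,…,a_K) with all aᵢ > 1, the mode has j-th component (aⱼ − 1)/(Σaᵢ − K).
Here Σaᵢ = 97 and K = 5, so p_3 = (6 − 1)/(97 − 5) = 5/92 ≈ 0.0543.

MAP estimate: 0.0543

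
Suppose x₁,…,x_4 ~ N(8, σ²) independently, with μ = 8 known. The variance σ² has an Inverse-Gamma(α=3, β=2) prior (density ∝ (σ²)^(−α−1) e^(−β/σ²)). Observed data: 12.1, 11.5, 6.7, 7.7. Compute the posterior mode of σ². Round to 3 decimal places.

Sum of squared deviations about the known mean: SS = (12.1−8)² + (11.5−8)² + (6.7−8)² + (7.7−8)² = 30.84.
The Normal likelihood contributes (σ²)^(−n/2) exp(−SS/(2σ²)), so the posterior is Inverse-Gamma(α + n/2, β + SS/2) = Inverse-Gamma(5, 17.42).
The mode of Inverse-Gamma(a, b) is b/(a+1) = 17.42/6 ≈ 2.903.

σ̂²_MAP = 2.903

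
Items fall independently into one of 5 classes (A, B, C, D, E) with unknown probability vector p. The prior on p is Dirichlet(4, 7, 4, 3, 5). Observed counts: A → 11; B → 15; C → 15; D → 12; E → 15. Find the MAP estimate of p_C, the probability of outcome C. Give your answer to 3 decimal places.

The posterior is Dirichlet(αᵢ + nᵢ) = Dirichlet(15, 22, 19, 15, 20).
For a Dirichlet(a₁,…,a_K) with all aᵢ > 1, the mode has j-th component (aⱼ − 1)/(Σaᵢ − K).
Here Σaᵢ = 91 and K = 5, so p_C = (19 − 1)/(91 − 5) = 18/86 ≈ 0.209.

MAP estimate of p_C = 0.209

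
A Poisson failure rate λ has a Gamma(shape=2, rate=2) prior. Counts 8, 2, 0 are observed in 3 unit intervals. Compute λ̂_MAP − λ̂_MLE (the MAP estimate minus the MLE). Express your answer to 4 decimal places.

MAP − MLE = -1.1333

Σxᵢ = 10. Posterior is Gamma(12, 5); MAP = (12−1)/5 = 11/5 ≈ 2.20000.
MLE = x̄ = 10/3 ≈ 3.33333.
Difference = 11/5 − 10/3 = -17/15 ≈ -1.1333.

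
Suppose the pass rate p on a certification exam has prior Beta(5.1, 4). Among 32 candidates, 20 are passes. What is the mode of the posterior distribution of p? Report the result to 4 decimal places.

Prior: Beta(5.1, 4).
Data: 20 successes in 32 trials. The binomial likelihood contributes p^20(1−p)^12, so the posterior is Beta(5.1+20, 4+12) = Beta(25.1, 16).
For Beta(a, b) with a, b > 1 the mode is (a−1)/(a+b−2) = 24.1/39.1 ≈ 0.6164.

p̂_MAP = 0.6164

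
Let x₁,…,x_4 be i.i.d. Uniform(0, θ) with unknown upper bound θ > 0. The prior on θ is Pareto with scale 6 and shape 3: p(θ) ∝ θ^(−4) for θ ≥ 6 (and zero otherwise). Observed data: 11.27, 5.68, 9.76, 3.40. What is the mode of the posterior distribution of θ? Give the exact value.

θ̂_MAP = 11.27

The Uniform(0, θ) likelihood is θ^(−n) for θ ≥ max(xᵢ), zero otherwise. Here max(xᵢ) = 11.27.
Posterior ∝ θ^(−4) · θ^(−4) = θ^(−8) on θ ≥ max(6, 11.27) = 11.27.
This density is strictly decreasing in θ, so the posterior mode lies at the lower boundary of the support.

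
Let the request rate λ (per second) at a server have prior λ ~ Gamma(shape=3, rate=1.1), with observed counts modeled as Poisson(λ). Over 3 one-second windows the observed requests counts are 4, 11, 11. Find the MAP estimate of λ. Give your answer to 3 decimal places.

Σxᵢ = 4+11+11 = 26, with n = 3.
Posterior ∝ λ^2e^(−1.1λ) · λ^26e^(−3λ) = λ^28e^(−4.1λ), i.e. Gamma(shape=29, rate=4.1).
The mode of a Gamma(a, b) with a ≥ 1 (shape–rate) is (a−1)/b = 28/4.1 ≈ 6.829.

λ̂_MAP = 6.829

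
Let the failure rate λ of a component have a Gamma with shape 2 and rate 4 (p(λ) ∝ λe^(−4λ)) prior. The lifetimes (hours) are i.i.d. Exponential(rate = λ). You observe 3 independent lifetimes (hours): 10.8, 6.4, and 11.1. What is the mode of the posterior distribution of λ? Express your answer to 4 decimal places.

λ̂_MAP = 0.1238

The Exponential(rate=λ) likelihood is ∝ λ^n e^(−λΣtᵢ). Here n = 3 and Σtᵢ = 10.8 + 6.4 + 11.1 = 28.3.
Posterior ∝ λe^(−4λ) · λ^3e^(−28.3λ) = λ^4e^(−32.3λ), i.e. Gamma(5, 32.3).
Mode = (a−1)/b = 4/32.3 ≈ 0.1238.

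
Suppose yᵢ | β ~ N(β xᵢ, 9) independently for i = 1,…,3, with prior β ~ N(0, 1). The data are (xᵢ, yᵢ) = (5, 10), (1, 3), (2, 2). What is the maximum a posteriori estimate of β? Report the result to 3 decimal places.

log p(β | y) = −Σ(yᵢ − βxᵢ)²/(2·9) − β²/(2·1) + const.
Setting the derivative to zero: Σxᵢ(yᵢ − βxᵢ)/9 − β/1 = 0, so β = Σxᵢyᵢ / (Σxᵢ² + σ²/τ²).
Σxᵢyᵢ = 5·10 + 1·3 + 2·2 = 57; Σxᵢ² = 30; σ²/τ² = 9.
β̂_MAP = 57 / (30 + 9) = 57/39 ≈ 1.462.

β̂_MAP = 1.462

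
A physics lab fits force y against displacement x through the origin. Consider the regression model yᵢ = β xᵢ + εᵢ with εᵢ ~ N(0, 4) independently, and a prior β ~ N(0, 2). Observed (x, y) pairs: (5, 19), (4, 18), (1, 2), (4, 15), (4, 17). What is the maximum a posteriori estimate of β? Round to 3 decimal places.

β̂_MAP = 3.908

log p(β | y) = −Σ(yᵢ − βxᵢ)²/(2·4) − β²/(2·2) + const.
Setting the derivative to zero: Σxᵢ(yᵢ − βxᵢ)/4 − β/2 = 0, so β = Σxᵢyᵢ / (Σxᵢ² + σ²/τ²).
Σxᵢyᵢ = 5·19 + 4·18 + 1·2 + 4·15 + 4·17 = 297; Σxᵢ² = 74; σ²/τ² = 2.
β̂_MAP = 297 / (74 + 2) = 297/76 ≈ 3.908.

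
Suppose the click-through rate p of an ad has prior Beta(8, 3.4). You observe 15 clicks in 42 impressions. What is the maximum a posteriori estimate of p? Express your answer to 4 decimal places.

p̂_MAP = 0.4280

Prior: Beta(8, 3.4).
Data: 15 successes in 42 trials. The binomial likelihood contributes p^15(1−p)^27, so the posterior is Beta(8+15, 3.4+27) = Beta(23, 30.4).
For Beta(a, b) with a, b > 1 the mode is (a−1)/(a+b−2) = 22/51.4 ≈ 0.4280.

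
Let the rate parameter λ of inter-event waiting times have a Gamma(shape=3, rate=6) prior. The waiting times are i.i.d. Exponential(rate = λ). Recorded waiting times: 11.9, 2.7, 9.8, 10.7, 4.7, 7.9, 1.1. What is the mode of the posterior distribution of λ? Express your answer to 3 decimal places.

λ̂_MAP = 0.164

The Exponential(rate=λ) likelihood is ∝ λ^n e^(−λΣtᵢ). Here n = 7 and Σtᵢ = 11.9 + 2.7 + 9.8 + 10.7 + 4.7 + 7.9 + 1.1 = 48.8.
Posterior ∝ λ^2e^(−6λ) · λ^7e^(−48.8λ) = λ^9e^(−54.8λ), i.e. Gamma(10, 54.8).
Mode = (a−1)/b = 9/54.8 ≈ 0.164.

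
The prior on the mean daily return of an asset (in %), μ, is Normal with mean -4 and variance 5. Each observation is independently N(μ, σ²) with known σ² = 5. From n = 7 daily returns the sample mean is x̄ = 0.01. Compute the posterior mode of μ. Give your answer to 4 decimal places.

n = 7, x̄ = 0.01.
For a Normal prior and Normal likelihood with known variance, the posterior is Normal; its mode equals its mean, the precision-weighted average.
Prior precision 1/σ₀² = 1/5 = 0.2; data precision n/σ² = 7/5 = 1.4.
μ̂ = (0.2·(-4) + 1.4·0.01) / (0.2 + 1.4) = (-0.786)/1.6 = -0.49125 ≈ -0.4913.

μ̂_MAP = -0.4913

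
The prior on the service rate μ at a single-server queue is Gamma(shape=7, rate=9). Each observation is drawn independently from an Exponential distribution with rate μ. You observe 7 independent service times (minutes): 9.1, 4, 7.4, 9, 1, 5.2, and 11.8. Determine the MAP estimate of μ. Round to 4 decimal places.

μ̂_MAP = 0.2301

The Exponential(rate=μ) likelihood is ∝ μ^n e^(−μΣtᵢ). Here n = 7 and Σtᵢ = 9.1 + 4 + 7.4 + 9 + 1 + 5.2 + 11.8 = 47.5.
Posterior ∝ μ^6e^(−9μ) · μ^7e^(−47.5μ) = μ^13e^(−56.5μ), i.e. Gamma(14, 56.5).
Mode = (a−1)/b = 13/56.5 ≈ 0.2301.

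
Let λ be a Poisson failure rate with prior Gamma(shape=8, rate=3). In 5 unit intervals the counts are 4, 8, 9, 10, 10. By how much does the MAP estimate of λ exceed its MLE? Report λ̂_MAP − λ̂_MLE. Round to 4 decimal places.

Σxᵢ = 41. Posterior is Gamma(49, 8); MAP = (49−1)/8 = 48/8 ≈ 6.00000.
MLE = x̄ = 41/5 ≈ 8.20000.
Difference = 48/8 − 41/5 = -11/5 ≈ -2.2000.

MAP − MLE = -2.2000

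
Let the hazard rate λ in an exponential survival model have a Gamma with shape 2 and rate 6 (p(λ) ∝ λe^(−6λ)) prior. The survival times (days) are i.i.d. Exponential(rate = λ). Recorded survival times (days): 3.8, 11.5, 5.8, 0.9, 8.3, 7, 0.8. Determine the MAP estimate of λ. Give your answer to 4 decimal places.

λ̂_MAP = 0.1814

The Exponential(rate=λ) likelihood is ∝ λ^n e^(−λΣtᵢ). Here n = 7 and Σtᵢ = 3.8 + 11.5 + 5.8 + 0.9 + 8.3 + 7 + 0.8 = 38.1.
Posterior ∝ λe^(−6λ) · λ^7e^(−38.1λ) = λ^8e^(−44.1λ), i.e. Gamma(9, 44.1).
Mode = (a−1)/b = 8/44.1 ≈ 0.1814.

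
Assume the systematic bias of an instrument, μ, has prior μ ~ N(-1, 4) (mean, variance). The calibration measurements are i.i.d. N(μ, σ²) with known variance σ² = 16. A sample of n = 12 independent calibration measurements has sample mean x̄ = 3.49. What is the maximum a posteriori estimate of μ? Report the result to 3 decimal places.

n = 12, x̄ = 3.49.
For a Normal prior and Normal likelihood with known variance, the posterior is Normal; its mode equals its mean, the precision-weighted average.
Prior precision 1/σ₀² = 1/4 = 0.25; data precision n/σ² = 12/16 = 0.75.
μ̂ = (0.25·(-1) + 0.75·3.49) / (0.25 + 0.75) = 2.3675/1 = 2.3675 ≈ 2.368.

μ̂_MAP = 2.368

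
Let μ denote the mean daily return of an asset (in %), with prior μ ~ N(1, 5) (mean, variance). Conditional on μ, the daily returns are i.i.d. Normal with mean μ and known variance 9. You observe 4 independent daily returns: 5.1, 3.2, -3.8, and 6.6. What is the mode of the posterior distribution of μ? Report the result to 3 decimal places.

n = 4; x̄ = (5.1 + 3.2 + (-3.8) + 6.6)/4 = 11.1/4 = 2.775.
For a Normal prior and Normal likelihood with known variance, the posterior is Normal; its mode equals its mean, the precision-weighted average.
Prior precision 1/σ₀² = 1/5 = 0.2; data precision n/σ² = 4/9.
μ̂ = (0.2·1 + (4/9)·2.775) / (0.2 + 4/9) = (43/30)/(29/45) = 129/58 ≈ 2.224.

μ̂_MAP = 2.224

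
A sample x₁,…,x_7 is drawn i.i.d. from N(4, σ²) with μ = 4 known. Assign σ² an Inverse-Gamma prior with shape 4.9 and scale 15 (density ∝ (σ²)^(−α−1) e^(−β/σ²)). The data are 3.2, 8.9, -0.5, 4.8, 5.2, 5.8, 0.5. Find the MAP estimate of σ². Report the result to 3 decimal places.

σ̂²_MAP = 4.919

Sum of squared deviations about the known mean: SS = (3.2−4)² + (8.9−4)² + (-0.5−4)² + (4.8−4)² + (5.2−4)² + (5.8−4)² + (0.5−4)² = 62.47.
The Normal likelihood contributes (σ²)^(−n/2) exp(−SS/(2σ²)), so the posterior is Inverse-Gamma(α + n/2, β + SS/2) = Inverse-Gamma(8.4, 46.235).
The mode of Inverse-Gamma(a, b) is b/(a+1) = 46.235/9.4 ≈ 4.919.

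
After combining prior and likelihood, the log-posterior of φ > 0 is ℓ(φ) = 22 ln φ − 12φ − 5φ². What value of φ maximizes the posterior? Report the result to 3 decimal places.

ℓ'(φ) = 22/φ − 12 − 10φ. Setting this to zero and multiplying by φ: 10φ² + 12φ − 22 = 0.
φ = (−12 + √(12² + 4·10·22)) / (2·10) = (−12 + √1024) / 20 = (−12 + 32)/20 = 1.
ℓ''(φ) = −22/φ² − 10 < 0, confirming a maximum.

φ̂_MAP = 1.000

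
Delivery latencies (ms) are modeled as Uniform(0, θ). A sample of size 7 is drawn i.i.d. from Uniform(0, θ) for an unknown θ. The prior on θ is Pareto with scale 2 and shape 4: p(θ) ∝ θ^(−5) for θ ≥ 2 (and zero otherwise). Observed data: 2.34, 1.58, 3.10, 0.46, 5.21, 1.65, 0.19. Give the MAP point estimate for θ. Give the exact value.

θ̂_MAP = 5.21

The Uniform(0, θ) likelihood is θ^(−n) for θ ≥ max(xᵢ), zero otherwise. Here max(xᵢ) = 5.21.
Posterior ∝ θ^(−5) · θ^(−7) = θ^(−12) on θ ≥ max(2, 5.21) = 5.21.
This density is strictly decreasing in θ, so the posterior mode lies at the lower boundary of the support.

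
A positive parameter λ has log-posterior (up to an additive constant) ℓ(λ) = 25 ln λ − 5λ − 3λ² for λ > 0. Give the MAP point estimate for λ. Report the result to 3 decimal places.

λ̂_MAP = 1.667

ℓ'(λ) = 25/λ − 5 − 6λ. Setting this to zero and multiplying by λ: 6λ² + 5λ − 25 = 0.
λ = (−5 + √(5² + 4·6·25)) / (2·6) = (−5 + √625) / 12 = (−5 + 25)/12 = 5/3.
ℓ''(λ) = −25/λ² − 6 < 0, confirming a maximum.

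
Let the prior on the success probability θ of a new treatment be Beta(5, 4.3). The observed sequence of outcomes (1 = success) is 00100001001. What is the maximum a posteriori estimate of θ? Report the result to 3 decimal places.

Prior: Beta(5, 4.3).
Data: 3 successes in 11 trials (from the sequence). The binomial likelihood contributes θ^3(1−θ)^8, so the posterior is Beta(5+3, 4.3+8) = Beta(8, 12.3).
For Beta(a, b) with a, b > 1 the mode is (a−1)/(a+b−2) = 7/18.3 ≈ 0.383.

θ̂_MAP = 0.383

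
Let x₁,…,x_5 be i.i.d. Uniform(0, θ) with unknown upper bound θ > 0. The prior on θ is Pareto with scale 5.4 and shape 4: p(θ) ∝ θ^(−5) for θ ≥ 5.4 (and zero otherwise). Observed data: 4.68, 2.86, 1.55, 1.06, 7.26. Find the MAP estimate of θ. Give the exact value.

The Uniform(0, θ) likelihood is θ^(−n) for θ ≥ max(xᵢ), zero otherwise. Here max(xᵢ) = 7.26.
Posterior ∝ θ^(−5) · θ^(−5) = θ^(−10) on θ ≥ max(5.4, 7.26) = 7.26.
This density is strictly decreasing in θ, so the posterior mode lies at the lower boundary of the support.

θ̂_MAP = 7.26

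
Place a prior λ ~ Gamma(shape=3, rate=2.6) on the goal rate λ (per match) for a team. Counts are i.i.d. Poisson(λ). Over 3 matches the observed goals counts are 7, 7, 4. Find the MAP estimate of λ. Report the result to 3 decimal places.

λ̂_MAP = 3.571

Σxᵢ = 7+7+4 = 18, with n = 3.
Posterior ∝ λ^2e^(−2.6λ) · λ^18e^(−3λ) = λ^20e^(−5.6λ), i.e. Gamma(shape=21, rate=5.6).
The mode of a Gamma(a, b) with a ≥ 1 (shape–rate) is (a−1)/b = 20/5.6 ≈ 3.571.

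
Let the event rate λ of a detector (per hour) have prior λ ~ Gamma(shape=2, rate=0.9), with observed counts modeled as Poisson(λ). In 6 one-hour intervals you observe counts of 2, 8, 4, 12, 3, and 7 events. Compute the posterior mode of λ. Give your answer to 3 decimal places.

Σxᵢ = 2+8+4+12+3+7 = 36, with n = 6.
Posterior ∝ λe^(−0.9λ) · λ^36e^(−6λ) = λ^37e^(−6.9λ), i.e. Gamma(shape=38, rate=6.9).
The mode of a Gamma(a, b) with a ≥ 1 (shape–rate) is (a−1)/b = 37/6.9 ≈ 5.362.

λ̂_MAP = 5.362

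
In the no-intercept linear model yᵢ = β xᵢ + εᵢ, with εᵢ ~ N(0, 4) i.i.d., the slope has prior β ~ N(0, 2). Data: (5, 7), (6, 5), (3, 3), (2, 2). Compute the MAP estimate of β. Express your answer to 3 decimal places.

β̂_MAP = 1.026

log p(β | y) = −Σ(yᵢ − βxᵢ)²/(2·4) − β²/(2·2) + const.
Setting the derivative to zero: Σxᵢ(yᵢ − βxᵢ)/4 − β/2 = 0, so β = Σxᵢyᵢ / (Σxᵢ² + σ²/τ²).
Σxᵢyᵢ = 5·7 + 6·5 + 3·3 + 2·2 = 78; Σxᵢ² = 74; σ²/τ² = 2.
β̂_MAP = 78 / (74 + 2) = 78/76 ≈ 1.026.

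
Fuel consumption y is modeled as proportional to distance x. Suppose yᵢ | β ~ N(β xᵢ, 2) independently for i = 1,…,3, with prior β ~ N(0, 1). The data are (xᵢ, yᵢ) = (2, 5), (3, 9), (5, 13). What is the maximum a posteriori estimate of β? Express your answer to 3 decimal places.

log p(β | y) = −Σ(yᵢ − βxᵢ)²/(2·2) − β²/(2·1) + const.
Setting the derivative to zero: Σxᵢ(yᵢ − βxᵢ)/2 − β/1 = 0, so β = Σxᵢyᵢ / (Σxᵢ² + σ²/τ²).
Σxᵢyᵢ = 2·5 + 3·9 + 5·13 = 102; Σxᵢ² = 38; σ²/τ² = 2.
β̂_MAP = 102 / (38 + 2) = 102/40 ≈ 2.550.

β̂_MAP = 2.550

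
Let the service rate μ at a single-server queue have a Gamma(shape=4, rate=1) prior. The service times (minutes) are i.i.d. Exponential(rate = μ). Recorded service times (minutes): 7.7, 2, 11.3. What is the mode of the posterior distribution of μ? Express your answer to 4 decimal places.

μ̂_MAP = 0.2727

The Exponential(rate=μ) likelihood is ∝ μ^n e^(−μΣtᵢ). Here n = 3 and Σtᵢ = 7.7 + 2 + 11.3 = 21.
Posterior ∝ μ^3e^(−1μ) · μ^3e^(−21μ) = μ^6e^(−22μ), i.e. Gamma(7, 22).
Mode = (a−1)/b = 6/22 ≈ 0.2727.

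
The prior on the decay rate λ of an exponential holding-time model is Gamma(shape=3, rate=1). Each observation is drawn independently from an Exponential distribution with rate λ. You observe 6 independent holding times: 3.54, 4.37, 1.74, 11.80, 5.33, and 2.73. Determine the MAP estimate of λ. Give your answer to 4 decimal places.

λ̂_MAP = 0.2622

The Exponential(rate=λ) likelihood is ∝ λ^n e^(−λΣtᵢ). Here n = 6 and Σtᵢ = 3.54 + 4.37 + 1.74 + 11.80 + 5.33 + 2.73 = 29.51.
Posterior ∝ λ^2e^(−1λ) · λ^6e^(−29.51λ) = λ^8e^(−30.51λ), i.e. Gamma(9, 30.51).
Mode = (a−1)/b = 8/30.51 ≈ 0.2622.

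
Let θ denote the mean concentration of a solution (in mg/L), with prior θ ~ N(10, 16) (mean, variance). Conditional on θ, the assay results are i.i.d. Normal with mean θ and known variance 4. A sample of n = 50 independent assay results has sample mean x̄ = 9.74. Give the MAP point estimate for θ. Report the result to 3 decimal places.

n = 50, x̄ = 9.74.
For a Normal prior and Normal likelihood with known variance, the posterior is Normal; its mode equals its mean, the precision-weighted average.
Prior precision 1/σ₀² = 1/16 = 0.0625; data precision n/σ² = 50/4 = 12.5.
θ̂ = (0.0625·10 + 12.5·9.74) / (0.0625 + 12.5) = 122.375/12.5625 = 1958/201 ≈ 9.741.

θ̂_MAP = 9.741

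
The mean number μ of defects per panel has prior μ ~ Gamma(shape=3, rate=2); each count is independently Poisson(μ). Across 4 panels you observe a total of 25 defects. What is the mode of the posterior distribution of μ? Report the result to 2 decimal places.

μ̂_MAP = 4.50

Σxᵢ = 25, n = 4.
Posterior ∝ μ^2e^(−2μ) · μ^25e^(−4μ) = μ^27e^(−6μ), i.e. Gamma(shape=28, rate=6).
The mode of a Gamma(a, b) with a ≥ 1 (shape–rate) is (a−1)/b = 27/6 ≈ 4.50.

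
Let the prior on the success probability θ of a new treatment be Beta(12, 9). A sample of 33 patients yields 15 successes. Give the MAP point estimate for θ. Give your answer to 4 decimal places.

Prior: Beta(12, 9).
Data: 15 successes in 33 trials. The binomial likelihood contributes θ^15(1−θ)^18, so the posterior is Beta(12+15, 9+18) = Beta(27, 27).
For Beta(a, b) with a, b > 1 the mode is (a−1)/(a+b−2) = 26/52 ≈ 0.5000.

θ̂_MAP = 0.5000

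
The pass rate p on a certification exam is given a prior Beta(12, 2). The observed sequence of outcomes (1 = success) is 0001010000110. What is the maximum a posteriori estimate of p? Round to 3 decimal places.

p̂_MAP = 0.600

Prior: Beta(12, 2).
Data: 4 successes in 13 trials (from the sequence). The binomial likelihood contributes p^4(1−p)^9, so the posterior is Beta(12+4, 2+9) = Beta(16, 11).
For Beta(a, b) with a, b > 1 the mode is (a−1)/(a+b−2) = 15/25 ≈ 0.600.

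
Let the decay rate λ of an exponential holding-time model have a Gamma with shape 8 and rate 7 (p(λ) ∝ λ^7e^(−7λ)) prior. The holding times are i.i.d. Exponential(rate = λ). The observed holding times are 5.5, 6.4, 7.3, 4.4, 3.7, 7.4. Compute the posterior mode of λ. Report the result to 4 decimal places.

The Exponential(rate=λ) likelihood is ∝ λ^n e^(−λΣtᵢ). Here n = 6 and Σtᵢ = 5.5 + 6.4 + 7.3 + 4.4 + 3.7 + 7.4 = 34.7.
Posterior ∝ λ^7e^(−7λ) · λ^6e^(−34.7λ) = λ^13e^(−41.7λ), i.e. Gamma(14, 41.7).
Mode = (a−1)/b = 13/41.7 ≈ 0.3118.

λ̂_MAP = 0.3118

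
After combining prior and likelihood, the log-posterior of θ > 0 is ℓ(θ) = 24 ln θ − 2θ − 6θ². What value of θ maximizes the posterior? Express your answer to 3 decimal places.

ℓ'(θ) = 24/θ − 2 − 12θ. Setting this to zero and multiplying by θ: 12θ² + 2θ − 24 = 0.
θ = (−2 + √(2² + 4·12·24)) / (2·12) = (−2 + √1156) / 24 = (−2 + 34)/24 = 4/3.
ℓ''(θ) = −24/θ² − 12 < 0, confirming a maximum.

θ̂_MAP = 1.333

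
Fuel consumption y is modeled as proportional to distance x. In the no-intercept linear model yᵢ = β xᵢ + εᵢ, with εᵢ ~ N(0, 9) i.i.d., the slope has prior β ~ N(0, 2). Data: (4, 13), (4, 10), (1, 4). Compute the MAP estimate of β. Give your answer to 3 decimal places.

β̂_MAP = 2.560

log p(β | y) = −Σ(yᵢ − βxᵢ)²/(2·9) − β²/(2·2) + const.
Setting the derivative to zero: Σxᵢ(yᵢ − βxᵢ)/9 − β/2 = 0, so β = Σxᵢyᵢ / (Σxᵢ² + σ²/τ²).
Σxᵢyᵢ = 4·13 + 4·10 + 1·4 = 96; Σxᵢ² = 33; σ²/τ² = 4.5.
β̂_MAP = 96 / (33 + 4.5) = 96/37.5 ≈ 2.560.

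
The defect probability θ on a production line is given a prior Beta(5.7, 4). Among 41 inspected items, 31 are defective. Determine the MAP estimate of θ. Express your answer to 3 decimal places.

θ̂_MAP = 0.733

Prior: Beta(5.7, 4).
Data: 31 successes in 41 trials. The binomial likelihood contributes θ^31(1−θ)^10, so the posterior is Beta(5.7+31, 4+10) = Beta(36.7, 14).
For Beta(a, b) with a, b > 1 the mode is (a−1)/(a+b−2) = 35.7/48.7 ≈ 0.733.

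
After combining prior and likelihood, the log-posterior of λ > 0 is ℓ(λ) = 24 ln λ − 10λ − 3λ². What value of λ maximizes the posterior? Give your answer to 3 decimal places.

λ̂_MAP = 1.333

ℓ'(λ) = 24/λ − 10 − 6λ. Setting this to zero and multiplying by λ: 6λ² + 10λ − 24 = 0.
λ = (−10 + √(10² + 4·6·24)) / (2·6) = (−10 + √676) / 12 = (−10 + 26)/12 = 4/3.
ℓ''(λ) = −24/λ² − 6 < 0, confirming a maximum.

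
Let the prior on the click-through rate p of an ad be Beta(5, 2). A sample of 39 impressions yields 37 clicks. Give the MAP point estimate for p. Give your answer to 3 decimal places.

Prior: Beta(5, 2).
Data: 37 successes in 39 trials. The binomial likelihood contributes p^37(1−p)^2, so the posterior is Beta(5+37, 2+2) = Beta(42, 4).
For Beta(a, b) with a, b > 1 the mode is (a−1)/(a+b−2) = 41/44 ≈ 0.932.

p̂_MAP = 0.932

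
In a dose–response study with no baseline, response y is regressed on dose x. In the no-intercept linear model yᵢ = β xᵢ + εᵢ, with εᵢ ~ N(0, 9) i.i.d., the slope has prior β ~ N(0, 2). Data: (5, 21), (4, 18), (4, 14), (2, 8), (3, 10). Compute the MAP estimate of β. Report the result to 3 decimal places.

β̂_MAP = 3.745

log p(β | y) = −Σ(yᵢ − βxᵢ)²/(2·9) − β²/(2·2) + const.
Setting the derivative to zero: Σxᵢ(yᵢ − βxᵢ)/9 − β/2 = 0, so β = Σxᵢyᵢ / (Σxᵢ² + σ²/τ²).
Σxᵢyᵢ = 5·21 + 4·18 + 4·14 + 2·8 + 3·10 = 279; Σxᵢ² = 70; σ²/τ² = 4.5.
β̂_MAP = 279 / (70 + 4.5) = 279/74.5 ≈ 3.745.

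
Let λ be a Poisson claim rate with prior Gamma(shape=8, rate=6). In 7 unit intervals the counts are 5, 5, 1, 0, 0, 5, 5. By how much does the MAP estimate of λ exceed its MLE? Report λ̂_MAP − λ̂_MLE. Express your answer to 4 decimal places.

MAP − MLE = -0.8462

Σxᵢ = 21. Posterior is Gamma(29, 13); MAP = (29−1)/13 = 28/13 ≈ 2.15385.
MLE = x̄ = 21/7 ≈ 3.00000.
Difference = 28/13 − 21/7 = -11/13 ≈ -0.8462.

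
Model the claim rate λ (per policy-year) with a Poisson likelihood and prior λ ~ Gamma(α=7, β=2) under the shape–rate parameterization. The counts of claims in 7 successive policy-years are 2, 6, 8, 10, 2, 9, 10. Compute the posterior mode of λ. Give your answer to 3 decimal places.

λ̂_MAP = 5.889

Σxᵢ = 2+6+8+10+2+9+10 = 47, with n = 7.
Posterior ∝ λ^6e^(−2λ) · λ^47e^(−7λ) = λ^53e^(−9λ), i.e. Gamma(shape=54, rate=9).
The mode of a Gamma(a, b) with a ≥ 1 (shape–rate) is (a−1)/b = 53/9 ≈ 5.889.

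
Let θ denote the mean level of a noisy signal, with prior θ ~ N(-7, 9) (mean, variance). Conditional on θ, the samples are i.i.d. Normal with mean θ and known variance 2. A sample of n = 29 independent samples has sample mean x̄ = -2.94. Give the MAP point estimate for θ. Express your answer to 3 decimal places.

θ̂_MAP = -2.971

n = 29, x̄ = -2.94.
For a Normal prior and Normal likelihood with known variance, the posterior is Normal; its mode equals its mean, the precision-weighted average.
Prior precision 1/σ₀² = 1/9; data precision n/σ² = 29/2 = 14.5.
θ̂ = ((1/9)·(-7) + 14.5·(-2.94)) / (1/9 + 14.5) = (-39067/900)/(263/18) = -39067/13150 ≈ -2.971.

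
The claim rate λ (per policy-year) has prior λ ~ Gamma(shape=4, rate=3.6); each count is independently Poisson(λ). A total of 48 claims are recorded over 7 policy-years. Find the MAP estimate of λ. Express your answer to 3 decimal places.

Σxᵢ = 48, n = 7.
Posterior ∝ λ^3e^(−3.6λ) · λ^48e^(−7λ) = λ^51e^(−10.6λ), i.e. Gamma(shape=52, rate=10.6).
The mode of a Gamma(a, b) with a ≥ 1 (shape–rate) is (a−1)/b = 51/10.6 ≈ 4.811.

λ̂_MAP = 4.811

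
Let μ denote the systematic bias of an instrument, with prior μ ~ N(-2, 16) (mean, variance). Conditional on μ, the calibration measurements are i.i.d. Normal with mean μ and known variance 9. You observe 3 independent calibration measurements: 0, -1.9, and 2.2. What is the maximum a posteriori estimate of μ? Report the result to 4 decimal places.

μ̂_MAP = -0.2316

n = 3; x̄ = (0 + (-1.9) + 2.2)/3 = 0.3/3 = 0.1.
For a Normal prior and Normal likelihood with known variance, the posterior is Normal; its mode equals its mean, the precision-weighted average.
Prior precision 1/σ₀² = 1/16 = 0.0625; data precision n/σ² = 3/9 = 1/3.
μ̂ = (0.0625·(-2) + (1/3)·0.1) / (0.0625 + 1/3) = (-11/120)/(19/48) = -22/95 ≈ -0.2316.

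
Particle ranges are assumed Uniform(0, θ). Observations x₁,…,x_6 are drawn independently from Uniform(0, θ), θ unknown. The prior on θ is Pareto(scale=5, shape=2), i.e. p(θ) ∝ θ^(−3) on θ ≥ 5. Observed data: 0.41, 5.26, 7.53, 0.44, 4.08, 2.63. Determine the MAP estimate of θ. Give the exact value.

The Uniform(0, θ) likelihood is θ^(−n) for θ ≥ max(xᵢ), zero otherwise. Here max(xᵢ) = 7.53.
Posterior ∝ θ^(−3) · θ^(−6) = θ^(−9) on θ ≥ max(5, 7.53) = 7.53.
This density is strictly decreasing in θ, so the posterior mode lies at the lower boundary of the support.

θ̂_MAP = 7.53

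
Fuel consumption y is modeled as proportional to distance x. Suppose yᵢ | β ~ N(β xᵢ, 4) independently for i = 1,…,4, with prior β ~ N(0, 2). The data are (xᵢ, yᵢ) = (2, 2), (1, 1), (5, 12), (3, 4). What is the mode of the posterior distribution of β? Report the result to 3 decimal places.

β̂_MAP = 1.878

log p(β | y) = −Σ(yᵢ − βxᵢ)²/(2·4) − β²/(2·2) + const.
Setting the derivative to zero: Σxᵢ(yᵢ − βxᵢ)/4 − β/2 = 0, so β = Σxᵢyᵢ / (Σxᵢ² + σ²/τ²).
Σxᵢyᵢ = 2·2 + 1·1 + 5·12 + 3·4 = 77; Σxᵢ² = 39; σ²/τ² = 2.
β̂_MAP = 77 / (39 + 2) = 77/41 ≈ 1.878.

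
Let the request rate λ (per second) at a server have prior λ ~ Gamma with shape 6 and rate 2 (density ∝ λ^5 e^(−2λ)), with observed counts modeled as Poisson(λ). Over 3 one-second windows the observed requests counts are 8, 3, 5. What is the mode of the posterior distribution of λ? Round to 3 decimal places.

Σxᵢ = 8+3+5 = 16, with n = 3.
Posterior ∝ λ^5e^(−2λ) · λ^16e^(−3λ) = λ^21e^(−5λ), i.e. Gamma(shape=22, rate=5).
The mode of a Gamma(a, b) with a ≥ 1 (shape–rate) is (a−1)/b = 21/5 ≈ 4.200.

λ̂_MAP = 4.200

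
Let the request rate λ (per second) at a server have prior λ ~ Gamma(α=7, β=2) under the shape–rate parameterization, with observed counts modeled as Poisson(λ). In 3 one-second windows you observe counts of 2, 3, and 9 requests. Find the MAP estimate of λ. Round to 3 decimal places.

Σxᵢ = 2+3+9 = 14, with n = 3.
Posterior ∝ λ^6e^(−2λ) · λ^14e^(−3λ) = λ^20e^(−5λ), i.e. Gamma(shape=21, rate=5).
The mode of a Gamma(a, b) with a ≥ 1 (shape–rate) is (a−1)/b = 20/5 ≈ 4.000.

λ̂_MAP = 4.000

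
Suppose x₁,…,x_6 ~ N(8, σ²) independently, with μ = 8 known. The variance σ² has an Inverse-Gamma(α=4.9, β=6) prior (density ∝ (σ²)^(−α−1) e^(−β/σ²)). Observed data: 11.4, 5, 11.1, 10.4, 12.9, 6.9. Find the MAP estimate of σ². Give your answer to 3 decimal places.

σ̂²_MAP = 4.110

Sum of squared deviations about the known mean: SS = (11.4−8)² + (5−8)² + (11.1−8)² + (10.4−8)² + (12.9−8)² + (6.9−8)² = 61.15.
The Normal likelihood contributes (σ²)^(−n/2) exp(−SS/(2σ²)), so the posterior is Inverse-Gamma(α + n/2, β + SS/2) = Inverse-Gamma(7.9, 36.575).
The mode of Inverse-Gamma(a, b) is b/(a+1) = 36.575/8.9 ≈ 4.110.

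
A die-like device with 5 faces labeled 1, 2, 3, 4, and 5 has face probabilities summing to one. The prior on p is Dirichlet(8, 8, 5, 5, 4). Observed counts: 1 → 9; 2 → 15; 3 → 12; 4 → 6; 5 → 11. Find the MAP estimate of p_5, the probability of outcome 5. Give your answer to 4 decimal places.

MAP estimate: 0.1795

The posterior is Dirichlet(αᵢ + nᵢ) = Dirichlet(17, 23, 17, 11, 15).
For a Dirichlet(a₁,…,a_K) with all aᵢ > 1, the mode has j-th component (aⱼ − 1)/(Σaᵢ − K).
Here Σaᵢ = 83 and K = 5, so p_5 = (15 − 1)/(83 − 5) = 14/78 ≈ 0.1795.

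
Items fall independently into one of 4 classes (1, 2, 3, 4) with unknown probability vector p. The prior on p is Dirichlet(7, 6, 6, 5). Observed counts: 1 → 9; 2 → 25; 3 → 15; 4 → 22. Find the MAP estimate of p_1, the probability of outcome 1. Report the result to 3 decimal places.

MAP estimate: 0.165

The posterior is Dirichlet(αᵢ + nᵢ) = Dirichlet(16, 31, 21, 27).
For a Dirichlet(a₁,…,a_K) with all aᵢ > 1, the mode has j-th component (aⱼ − 1)/(Σaᵢ − K).
Here Σaᵢ = 95 and K = 4, so p_1 = (16 − 1)/(95 − 4) = 15/91 ≈ 0.165.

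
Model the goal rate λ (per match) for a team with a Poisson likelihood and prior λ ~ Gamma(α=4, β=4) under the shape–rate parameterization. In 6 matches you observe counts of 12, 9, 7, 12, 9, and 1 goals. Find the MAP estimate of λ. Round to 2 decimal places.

Σxᵢ = 12+9+7+12+9+1 = 50, with n = 6.
Posterior ∝ λ^3e^(−4λ) · λ^50e^(−6λ) = λ^53e^(−10λ), i.e. Gamma(shape=54, rate=10).
The mode of a Gamma(a, b) with a ≥ 1 (shape–rate) is (a−1)/b = 53/10 ≈ 5.30.

λ̂_MAP = 5.30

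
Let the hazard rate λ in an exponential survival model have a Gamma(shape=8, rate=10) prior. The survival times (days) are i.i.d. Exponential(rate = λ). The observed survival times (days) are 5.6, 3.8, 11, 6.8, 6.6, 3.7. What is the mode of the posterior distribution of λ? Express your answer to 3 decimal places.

The Exponential(rate=λ) likelihood is ∝ λ^n e^(−λΣtᵢ). Here n = 6 and Σtᵢ = 5.6 + 3.8 + 11 + 6.8 + 6.6 + 3.7 = 37.5.
Posterior ∝ λ^7e^(−10λ) · λ^6e^(−37.5λ) = λ^13e^(−47.5λ), i.e. Gamma(14, 47.5).
Mode = (a−1)/b = 13/47.5 ≈ 0.274.

λ̂_MAP = 0.274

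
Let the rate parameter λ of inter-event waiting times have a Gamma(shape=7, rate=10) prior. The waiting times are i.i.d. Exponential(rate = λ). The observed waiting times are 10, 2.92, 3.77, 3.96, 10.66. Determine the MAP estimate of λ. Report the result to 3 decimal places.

The Exponential(rate=λ) likelihood is ∝ λ^n e^(−λΣtᵢ). Here n = 5 and Σtᵢ = 10 + 2.92 + 3.77 + 3.96 + 10.66 = 31.31.
Posterior ∝ λ^6e^(−10λ) · λ^5e^(−31.31λ) = λ^11e^(−41.31λ), i.e. Gamma(12, 41.31).
Mode = (a−1)/b = 11/41.31 ≈ 0.266.

λ̂_MAP = 0.266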